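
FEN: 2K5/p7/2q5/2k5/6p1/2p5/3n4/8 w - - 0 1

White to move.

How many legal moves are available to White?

2

White to move; king on c8.
In check: yes, from the black queen on c6.
Legal moves: Kd8, Kb8.
Count: 2.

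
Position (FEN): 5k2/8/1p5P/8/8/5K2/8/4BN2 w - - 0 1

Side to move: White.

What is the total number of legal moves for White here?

White to move; king on f3.
In check: no.
Legal moves: Kg4, Kf4, Ke4, Kg3, Ke3, Kg2, Kf2, Ke2, Ng3, Ne3, Nh2, Nd2, Ba5, Bh4, Bb4+, Bg3, Bc3, Bf2, Bd2, h7.
Count: 20.

20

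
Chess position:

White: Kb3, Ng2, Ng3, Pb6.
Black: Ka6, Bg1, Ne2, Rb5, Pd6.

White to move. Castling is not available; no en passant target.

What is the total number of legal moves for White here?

5

White to move; king on b3.
In check: yes, from the black rook on b5.
Legal moves: Kc4, Ka4, Ka3, Kc2, Ka2.
Count: 5.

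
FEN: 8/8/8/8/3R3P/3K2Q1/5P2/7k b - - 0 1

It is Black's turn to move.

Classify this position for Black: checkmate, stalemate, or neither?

Black to move; black king on h1.
In check: no.
King squares — g1: attacked by Qg3; g2: attacked by Qg3; h2: attacked by Qg3.
Legal moves for Black: none.
Not in check and no legal moves → stalemate.

stalemate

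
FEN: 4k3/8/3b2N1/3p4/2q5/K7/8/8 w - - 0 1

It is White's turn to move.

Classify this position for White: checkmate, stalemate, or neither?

neither

White to move; white king on a3.
In check: yes, from the black bishop on d6.
King squares — a2: attacked by Qc4; b2: available; b3: attacked by Qc4; a4: attacked by Qc4; b4: attacked by Qc4.
Legal moves for White: Kb2.
White is in check but has 1 legal move → neither.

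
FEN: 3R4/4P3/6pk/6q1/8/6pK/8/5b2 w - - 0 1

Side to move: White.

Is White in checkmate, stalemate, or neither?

White to move; white king on h3.
In check: yes, from the black bishop on f1.
King squares — g2: attacked by Bf1; h2: attacked by Pg3; g3: attacked by Qg5; g4: attacked by Qg5; h4: attacked by Qg5.
Legal moves for White: none.
In check with no legal moves → checkmate.

checkmate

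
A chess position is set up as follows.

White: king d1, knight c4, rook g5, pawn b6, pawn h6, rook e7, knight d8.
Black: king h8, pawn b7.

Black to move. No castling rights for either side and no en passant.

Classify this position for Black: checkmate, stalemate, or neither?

Black to move; black king on h8.
In check: no.
King squares — g7: attacked by Rg5; h7: attacked by Re7; g8: attacked by Rg5.
Legal moves for Black: none.
Not in check and no legal moves → stalemate.

stalemate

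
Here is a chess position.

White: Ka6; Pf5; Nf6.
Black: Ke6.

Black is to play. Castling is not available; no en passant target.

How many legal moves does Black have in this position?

6

Black to move; king on e6.
In check: yes, from the white pawn on f5.
Legal moves: Kf7, Ke7, Kxf6, Kd6, Kxf5, Ke5.
Count: 6.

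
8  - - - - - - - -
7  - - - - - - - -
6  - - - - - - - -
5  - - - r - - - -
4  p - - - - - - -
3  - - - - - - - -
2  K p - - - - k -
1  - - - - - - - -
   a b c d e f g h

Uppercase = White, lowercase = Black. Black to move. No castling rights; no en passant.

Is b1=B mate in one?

After b1=B: white king on a2; in check: yes, from the black bishop on b1.
White has 4 legal replies: Ka3, Kb2, Kxb1, Ka1.
In check but a legal move exists → not checkmate.

no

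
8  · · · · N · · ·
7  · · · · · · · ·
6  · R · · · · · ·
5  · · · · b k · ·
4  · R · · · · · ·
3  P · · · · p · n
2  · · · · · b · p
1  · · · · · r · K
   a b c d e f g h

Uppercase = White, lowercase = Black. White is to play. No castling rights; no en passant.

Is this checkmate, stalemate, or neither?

White to move; white king on h1.
In check: yes, from the black rook on f1.
King squares — g1: attacked by Rf1; g2: attacked by Pf3; h2: attacked by Be5.
Legal moves for White: none.
In check with no legal moves → checkmate.

checkmate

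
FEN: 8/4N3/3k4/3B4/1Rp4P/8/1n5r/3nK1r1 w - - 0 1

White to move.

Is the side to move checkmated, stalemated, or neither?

White to move; white king on e1.
In check: yes, from the black rook on g1.
King squares — d1: attacked by Rg1; f1: attacked by Rg1; d2: attacked by Rh2; e2: attacked by Rh2; f2: attacked by Nd1.
Legal moves for White: none.
In check with no legal moves → checkmate.

checkmate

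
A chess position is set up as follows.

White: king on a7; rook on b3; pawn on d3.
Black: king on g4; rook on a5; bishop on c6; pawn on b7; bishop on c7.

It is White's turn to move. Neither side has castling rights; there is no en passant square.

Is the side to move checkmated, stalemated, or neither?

checkmate

White to move; white king on a7.
In check: yes, from the black rook on a5.
King squares — a6: attacked by Ra5; b6: attacked by Bc7; b7: attacked by Bc6; a8: attacked by Ra5; b8: attacked by Bc7.
Legal moves for White: none.
In check with no legal moves → checkmate.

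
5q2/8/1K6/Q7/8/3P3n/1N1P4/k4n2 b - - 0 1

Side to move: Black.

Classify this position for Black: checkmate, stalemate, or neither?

Black to move; black king on a1.
In check: yes, from the white queen on a5.
King squares — b1: available; a2: attacked by Qa5; b2: available.
Legal moves for Black: Kxb2, Kb1, Qa3.
Black is in check but has 3 legal moves → neither.

neither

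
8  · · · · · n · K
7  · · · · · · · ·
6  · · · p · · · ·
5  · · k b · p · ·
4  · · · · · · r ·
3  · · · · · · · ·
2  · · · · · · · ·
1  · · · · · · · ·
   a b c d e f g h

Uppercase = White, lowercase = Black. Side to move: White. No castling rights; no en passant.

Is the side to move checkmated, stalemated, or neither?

White to move; white king on h8.
In check: no.
King squares — g7: attacked by Rg4; h7: attacked by Nf8; g8: attacked by Rg4.
Legal moves for White: none.
Not in check and no legal moves → stalemate.

stalemate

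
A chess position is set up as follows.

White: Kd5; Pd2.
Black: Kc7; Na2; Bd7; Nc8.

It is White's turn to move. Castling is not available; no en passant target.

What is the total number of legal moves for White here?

7

White to move; king on d5.
In check: no.
Legal moves: Ke5, Kc5, Ke4, Kd4, Kc4, d3, d4.
Count: 7.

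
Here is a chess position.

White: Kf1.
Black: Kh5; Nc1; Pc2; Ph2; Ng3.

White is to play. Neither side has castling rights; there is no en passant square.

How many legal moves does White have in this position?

White to move; king on f1.
In check: yes, from the black knight on g3.
Legal moves: Kg2, Kf2, Ke1.
Count: 3.

3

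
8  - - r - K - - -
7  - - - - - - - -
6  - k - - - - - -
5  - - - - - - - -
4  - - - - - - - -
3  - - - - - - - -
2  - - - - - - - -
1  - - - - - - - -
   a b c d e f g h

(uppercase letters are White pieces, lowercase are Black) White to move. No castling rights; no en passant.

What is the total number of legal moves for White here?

White to move; king on e8.
In check: yes, from the black rook on c8.
Legal moves: Kf7, Ke7, Kd7.
Count: 3.

3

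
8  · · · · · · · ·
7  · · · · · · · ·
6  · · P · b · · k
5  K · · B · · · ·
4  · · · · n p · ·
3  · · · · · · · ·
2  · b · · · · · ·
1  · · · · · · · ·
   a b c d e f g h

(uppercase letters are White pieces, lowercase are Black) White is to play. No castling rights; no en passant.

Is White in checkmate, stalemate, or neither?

neither

White to move; white king on a5.
In check: no.
Legal moves for White: Bxe6, Bxe4, Bc4, Bb3, Ba2, Kb6, Ka6, Kb5, Kb4, Ka4, c7.
White has 11 legal moves and is not in check → neither.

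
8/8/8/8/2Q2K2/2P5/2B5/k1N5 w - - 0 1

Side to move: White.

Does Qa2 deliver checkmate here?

yes

After Qa2: black king on a1; in check: yes, from the white queen on a2.
King squares — b1: attacked by Qa2; a2: attacked by Nc1; b2: attacked by Qa2.
Black has no legal moves → checkmate.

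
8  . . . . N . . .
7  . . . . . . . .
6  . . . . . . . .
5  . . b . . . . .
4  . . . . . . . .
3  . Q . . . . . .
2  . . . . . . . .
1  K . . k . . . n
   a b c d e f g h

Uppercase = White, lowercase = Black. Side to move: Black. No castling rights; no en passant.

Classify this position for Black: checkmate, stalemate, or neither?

neither

Black to move; black king on d1.
In check: yes, from the white queen on b3.
Legal moves for Black: Ke2, Kd2, Ke1, Kc1.
Black is in check but has 4 legal moves → neither.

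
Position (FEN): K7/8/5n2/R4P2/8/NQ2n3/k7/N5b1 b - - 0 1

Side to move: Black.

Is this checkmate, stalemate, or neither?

Black to move; black king on a2.
In check: yes, from the white queen on b3.
Legal moves for Black: Kxa1.
Black is in check but has 1 legal move → neither.

neither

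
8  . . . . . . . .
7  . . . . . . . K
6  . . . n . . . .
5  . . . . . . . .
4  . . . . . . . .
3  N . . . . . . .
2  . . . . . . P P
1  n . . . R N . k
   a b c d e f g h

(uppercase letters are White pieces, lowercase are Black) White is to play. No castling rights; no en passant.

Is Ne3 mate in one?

After Ne3: black king on h1; in check: yes, from the white rook on e1.
Black has 1 legal reply: Kxh2.
In check but a legal move exists → not checkmate.

no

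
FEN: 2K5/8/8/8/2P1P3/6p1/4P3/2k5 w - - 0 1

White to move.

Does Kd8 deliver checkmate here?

no

After Kd8: black king on c1; in check: no.
Black is not in check, so this cannot be checkmate.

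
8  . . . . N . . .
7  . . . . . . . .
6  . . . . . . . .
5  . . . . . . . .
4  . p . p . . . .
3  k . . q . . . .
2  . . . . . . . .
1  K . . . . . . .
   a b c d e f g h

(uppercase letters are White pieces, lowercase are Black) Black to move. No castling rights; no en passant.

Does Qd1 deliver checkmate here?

yes

After Qd1: white king on a1; in check: yes, from the black queen on d1.
King squares — b1: attacked by Qd1; a2: attacked by Ka3; b2: attacked by Ka3.
White has no legal moves → checkmate.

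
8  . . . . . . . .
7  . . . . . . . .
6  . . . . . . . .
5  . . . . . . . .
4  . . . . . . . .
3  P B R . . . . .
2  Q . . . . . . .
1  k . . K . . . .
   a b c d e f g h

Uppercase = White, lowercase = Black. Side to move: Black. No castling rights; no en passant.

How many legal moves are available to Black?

0

Black to move; king on a1.
In check: yes, from the white queen on a2.
Legal moves: none.
Count: 0.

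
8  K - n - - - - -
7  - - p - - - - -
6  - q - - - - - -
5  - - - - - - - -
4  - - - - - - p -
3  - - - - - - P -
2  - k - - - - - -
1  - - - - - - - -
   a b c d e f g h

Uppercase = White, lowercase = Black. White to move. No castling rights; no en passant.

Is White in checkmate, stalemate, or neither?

stalemate

White to move; white king on a8.
In check: no.
King squares — a7: attacked by Qb6; b7: attacked by Qb6; b8: attacked by Qb6.
Legal moves for White: none.
Not in check and no legal moves → stalemate.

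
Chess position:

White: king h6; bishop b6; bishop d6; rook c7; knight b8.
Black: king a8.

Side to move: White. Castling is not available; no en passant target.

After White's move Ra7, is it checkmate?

After Ra7: black king on a8; in check: yes, from the white rook on a7.
King squares — a7: attacked by Bb6; b7: attacked by Ra7; b8: attacked by Bd6.
Black has no legal moves → checkmate.

yes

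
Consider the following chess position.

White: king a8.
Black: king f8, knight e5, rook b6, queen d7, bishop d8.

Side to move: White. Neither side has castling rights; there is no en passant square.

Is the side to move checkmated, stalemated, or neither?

stalemate

White to move; white king on a8.
In check: no.
King squares — a7: attacked by Qd7; b7: attacked by Rb6; b8: attacked by Rb6.
Legal moves for White: none.
Not in check and no legal moves → stalemate.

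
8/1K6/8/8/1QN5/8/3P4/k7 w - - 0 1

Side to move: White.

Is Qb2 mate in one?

yes

After Qb2: black king on a1; in check: yes, from the white queen on b2.
King squares — b1: attacked by Qb2; a2: attacked by Qb2; b2: attacked by Nc4.
Black has no legal moves → checkmate.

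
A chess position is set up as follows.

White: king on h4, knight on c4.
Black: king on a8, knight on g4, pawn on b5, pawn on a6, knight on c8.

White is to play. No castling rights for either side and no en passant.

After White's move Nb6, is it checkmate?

After Nb6: black king on a8; in check: yes, from the white knight on b6.
Black has 4 legal replies: Kb8, Kb7, Ka7, Nxb6.
In check but a legal move exists → not checkmate.

no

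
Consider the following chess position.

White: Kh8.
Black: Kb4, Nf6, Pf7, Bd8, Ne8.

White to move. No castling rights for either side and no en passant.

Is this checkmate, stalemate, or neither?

stalemate

White to move; white king on h8.
In check: no.
King squares — g7: attacked by Ne8; h7: attacked by Nf6; g8: attacked by Nf6.
Legal moves for White: none.
Not in check and no legal moves → stalemate.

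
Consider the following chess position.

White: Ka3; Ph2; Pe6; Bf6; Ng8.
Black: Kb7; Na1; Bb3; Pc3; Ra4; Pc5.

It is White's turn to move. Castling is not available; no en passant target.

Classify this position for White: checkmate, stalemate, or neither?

checkmate

White to move; white king on a3.
In check: yes, from the black rook on a4.
King squares — a2: attacked by Bb3; b2: attacked by Pc3; b3: attacked by Na1; a4: attacked by Bb3; b4: attacked by Ra4.
Legal moves for White: none.
In check with no legal moves → checkmate.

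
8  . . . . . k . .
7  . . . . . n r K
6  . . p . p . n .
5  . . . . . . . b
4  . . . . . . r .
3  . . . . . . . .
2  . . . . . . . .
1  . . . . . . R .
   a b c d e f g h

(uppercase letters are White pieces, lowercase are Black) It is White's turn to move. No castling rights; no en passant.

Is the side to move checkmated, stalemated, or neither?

White to move; white king on h7.
In check: yes, from the black rook on g7.
King squares — g6: attacked by Rg4; h6: attacked by Nf7; g7: attacked by Kf8; g8: attacked by Rg7; h8: attacked by Ng6.
Legal moves for White: none.
In check with no legal moves → checkmate.

checkmate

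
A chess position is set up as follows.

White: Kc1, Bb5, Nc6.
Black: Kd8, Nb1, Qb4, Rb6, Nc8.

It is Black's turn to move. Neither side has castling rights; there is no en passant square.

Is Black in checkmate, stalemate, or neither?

Black to move; black king on d8.
In check: yes, from the white knight on c6.
King squares — c7: available; d7: available; e7: attacked by Nc6; c8: own knight; e8: available.
Legal moves for Black: Ke8, Kd7, Kc7, Rxc6+.
Black is in check but has 4 legal moves → neither.

neither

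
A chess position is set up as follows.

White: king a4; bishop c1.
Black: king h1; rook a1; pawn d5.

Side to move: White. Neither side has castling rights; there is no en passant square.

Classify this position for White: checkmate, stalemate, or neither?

White to move; white king on a4.
In check: yes, from the black rook on a1.
King squares — a3: attacked by Ra1; b3: available; b4: available; a5: attacked by Ra1; b5: available.
Legal moves for White: Kb5, Kb4, Kb3, Ba3.
White is in check but has 4 legal moves → neither.

neither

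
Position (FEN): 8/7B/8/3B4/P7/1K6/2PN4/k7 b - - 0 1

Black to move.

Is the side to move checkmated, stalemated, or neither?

Black to move; black king on a1.
In check: no.
King squares — b1: attacked by Nd2; a2: attacked by Kb3; b2: attacked by Kb3.
Legal moves for Black: none.
Not in check and no legal moves → stalemate.

stalemate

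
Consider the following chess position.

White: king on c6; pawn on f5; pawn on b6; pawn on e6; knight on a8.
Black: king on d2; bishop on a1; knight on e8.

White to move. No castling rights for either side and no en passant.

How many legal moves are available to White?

White to move; king on c6.
In check: no.
Legal moves: Nc7, Kd7, Kb7, Kd5, Kc5, Kb5, e7, b7, f6.
Count: 9.

9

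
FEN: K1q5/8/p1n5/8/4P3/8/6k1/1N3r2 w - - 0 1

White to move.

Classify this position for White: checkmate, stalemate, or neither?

White to move; white king on a8.
In check: yes, from the black queen on c8.
King squares — a7: attacked by Nc6; b7: attacked by Qc8; b8: attacked by Nc6.
Legal moves for White: none.
In check with no legal moves → checkmate.

checkmate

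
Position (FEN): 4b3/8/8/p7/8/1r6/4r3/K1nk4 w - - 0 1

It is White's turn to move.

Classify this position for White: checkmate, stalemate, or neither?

White to move; white king on a1.
In check: no.
King squares — b1: attacked by Rb3; a2: attacked by Nc1; b2: attacked by Re2.
Legal moves for White: none.
Not in check and no legal moves → stalemate.

stalemate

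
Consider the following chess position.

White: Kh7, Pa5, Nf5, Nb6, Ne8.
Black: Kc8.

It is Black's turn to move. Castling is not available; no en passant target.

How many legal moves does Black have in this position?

Black to move; king on c8.
In check: yes, from the white knight on b6.
Legal moves: Kd8, Kb8, Kb7.
Count: 3.

3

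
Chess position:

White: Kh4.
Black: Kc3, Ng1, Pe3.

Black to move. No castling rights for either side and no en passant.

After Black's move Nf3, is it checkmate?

After Nf3: white king on h4; in check: yes, from the black knight on f3.
White has 4 legal replies: Kh5, Kg4, Kh3, Kg3.
In check but a legal move exists → not checkmate.

no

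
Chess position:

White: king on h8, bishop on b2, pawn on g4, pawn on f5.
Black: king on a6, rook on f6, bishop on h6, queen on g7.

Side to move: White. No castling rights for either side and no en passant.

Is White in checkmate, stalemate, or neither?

checkmate

White to move; white king on h8.
In check: yes, from the black queen on g7.
King squares — g7: attacked by Bh6; h7: attacked by Qg7; g8: attacked by Qg7.
Legal moves for White: none.
In check with no legal moves → checkmate.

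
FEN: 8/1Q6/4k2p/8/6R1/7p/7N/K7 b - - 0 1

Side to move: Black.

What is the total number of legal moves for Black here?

5

Black to move; king on e6.
In check: no.
Legal moves: Kf6, Kd6, Kf5, Ke5, h5.
Count: 5.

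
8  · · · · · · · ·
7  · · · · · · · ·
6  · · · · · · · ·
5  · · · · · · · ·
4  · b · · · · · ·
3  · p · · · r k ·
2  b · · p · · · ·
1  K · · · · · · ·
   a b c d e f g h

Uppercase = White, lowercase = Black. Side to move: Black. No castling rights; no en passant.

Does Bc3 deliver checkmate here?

yes

After Bc3: white king on a1; in check: yes, from the black bishop on c3.
King squares — b1: attacked by Ba2; a2: attacked by Pb3; b2: attacked by Bc3.
White has no legal moves → checkmate.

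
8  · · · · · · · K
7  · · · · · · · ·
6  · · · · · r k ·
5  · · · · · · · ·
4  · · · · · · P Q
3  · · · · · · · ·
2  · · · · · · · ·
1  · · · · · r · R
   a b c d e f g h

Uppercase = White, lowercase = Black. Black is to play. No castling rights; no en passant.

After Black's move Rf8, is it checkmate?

After Rf8: white king on h8; in check: yes, from the black rook on f8.
King squares — g7: attacked by Kg6; h7: attacked by Kg6; g8: attacked by Rf8.
White has no legal moves → checkmate.

yes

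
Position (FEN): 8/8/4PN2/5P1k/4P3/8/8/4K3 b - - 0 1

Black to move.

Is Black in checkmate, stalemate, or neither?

neither

Black to move; black king on h5.
In check: yes, from the white knight on f6.
King squares — g4: attacked by Nf6; h4: available; g5: available; g6: attacked by Pf5; h6: available.
Legal moves for Black: Kh6, Kg5, Kh4.
Black is in check but has 3 legal moves → neither.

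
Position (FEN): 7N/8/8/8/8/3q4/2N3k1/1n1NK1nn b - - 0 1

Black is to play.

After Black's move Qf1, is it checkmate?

yes

After Qf1: white king on e1; in check: yes, from the black queen on f1.
King squares — d1: own knight; f1: attacked by Kg2; d2: attacked by Nb1; e2: attacked by Qf1; f2: attacked by Qf1.
White has no legal moves → checkmate.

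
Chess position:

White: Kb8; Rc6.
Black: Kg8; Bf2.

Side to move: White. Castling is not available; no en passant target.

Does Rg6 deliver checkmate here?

After Rg6: black king on g8; in check: yes, from the white rook on g6.
Black has 4 legal replies: Kh8, Kf8, Kh7, Kf7.
In check but a legal move exists → not checkmate.

no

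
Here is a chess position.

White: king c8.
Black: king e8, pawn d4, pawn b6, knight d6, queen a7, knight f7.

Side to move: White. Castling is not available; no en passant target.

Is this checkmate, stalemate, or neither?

checkmate

White to move; white king on c8.
In check: yes, from the black knight on d6.
King squares — b7: attacked by Nd6; c7: attacked by Qa7; d7: attacked by Qa7; b8: attacked by Qa7; d8: attacked by Nf7.
Legal moves for White: none.
In check with no legal moves → checkmate.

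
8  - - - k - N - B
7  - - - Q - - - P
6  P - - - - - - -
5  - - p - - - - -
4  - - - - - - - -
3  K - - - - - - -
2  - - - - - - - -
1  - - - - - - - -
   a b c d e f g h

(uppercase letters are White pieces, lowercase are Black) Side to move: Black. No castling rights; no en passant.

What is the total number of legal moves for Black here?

Black to move; king on d8.
In check: yes, from the white queen on d7.
Legal moves: none.
Count: 0.

0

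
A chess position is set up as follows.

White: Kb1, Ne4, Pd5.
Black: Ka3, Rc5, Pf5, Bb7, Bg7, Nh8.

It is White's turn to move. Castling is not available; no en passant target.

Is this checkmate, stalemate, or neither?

neither

White to move; white king on b1.
In check: no.
Legal moves for White: Nf6, Nd6, Ng5, Nxc5, Ng3, Nc3, Nf2, Nd2, d6.
White has 9 legal moves and is not in check → neither.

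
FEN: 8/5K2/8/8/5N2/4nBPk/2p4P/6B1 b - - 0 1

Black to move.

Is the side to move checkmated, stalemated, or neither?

Black to move; black king on h3.
In check: yes, from the white knight on f4.
King squares — g2: attacked by Bf3; h2: attacked by Bg1; g3: attacked by Ph2; g4: attacked by Bf3; h4: attacked by Pg3.
Legal moves for Black: none.
In check with no legal moves → checkmate.

checkmate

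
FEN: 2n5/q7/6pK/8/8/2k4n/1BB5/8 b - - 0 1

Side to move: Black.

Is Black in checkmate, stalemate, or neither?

Black to move; black king on c3.
In check: yes, from the white bishop on b2.
King squares — b2: available; c2: available; d2: available; b3: attacked by Bc2; d3: attacked by Bc2; b4: available; c4: available; d4: attacked by Bb2.
Legal moves for Black: Kc4, Kb4, Kd2, Kxc2, Kxb2.
Black is in check but has 5 legal moves → neither.

neither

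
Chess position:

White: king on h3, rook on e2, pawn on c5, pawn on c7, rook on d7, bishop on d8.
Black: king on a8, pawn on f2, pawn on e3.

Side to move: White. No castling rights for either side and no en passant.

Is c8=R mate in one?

After c8=R: black king on a8; in check: yes, from the white rook on c8.
King squares — a7: attacked by Rd7; b7: attacked by Rd7; b8: attacked by Rc8.
Black has no legal moves → checkmate.

yes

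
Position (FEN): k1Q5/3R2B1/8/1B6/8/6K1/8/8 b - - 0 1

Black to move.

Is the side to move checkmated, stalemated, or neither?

checkmate

Black to move; black king on a8.
In check: yes, from the white queen on c8.
King squares — a7: attacked by Rd7; b7: attacked by Rd7; b8: attacked by Qc8.
Legal moves for Black: none.
In check with no legal moves → checkmate.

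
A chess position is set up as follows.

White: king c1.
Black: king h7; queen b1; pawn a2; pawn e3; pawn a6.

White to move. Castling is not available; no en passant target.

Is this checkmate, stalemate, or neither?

checkmate

White to move; white king on c1.
In check: yes, from the black queen on b1.
King squares — b1: attacked by Pa2; d1: attacked by Qb1; b2: attacked by Qb1; c2: attacked by Qb1; d2: attacked by Pe3.
Legal moves for White: none.
In check with no legal moves → checkmate.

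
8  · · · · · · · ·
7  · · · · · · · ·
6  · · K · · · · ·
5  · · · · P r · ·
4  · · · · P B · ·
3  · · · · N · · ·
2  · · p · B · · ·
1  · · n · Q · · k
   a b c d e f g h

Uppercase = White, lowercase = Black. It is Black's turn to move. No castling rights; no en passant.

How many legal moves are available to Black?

Black to move; king on h1.
In check: yes, from the white queen on e1.
Legal moves: none.
Count: 0.

0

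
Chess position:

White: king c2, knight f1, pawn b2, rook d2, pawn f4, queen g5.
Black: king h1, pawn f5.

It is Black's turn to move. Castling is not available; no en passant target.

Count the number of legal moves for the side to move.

Black to move; king on h1.
In check: no.
Legal moves: none.
Count: 0.

0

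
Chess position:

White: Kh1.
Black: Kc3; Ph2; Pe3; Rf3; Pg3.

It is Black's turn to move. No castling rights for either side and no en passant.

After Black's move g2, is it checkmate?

After g2: white king on h1; in check: yes, from the black pawn on g2.
White has 2 legal replies: Kxh2, Kxg2.
In check but a legal move exists → not checkmate.

no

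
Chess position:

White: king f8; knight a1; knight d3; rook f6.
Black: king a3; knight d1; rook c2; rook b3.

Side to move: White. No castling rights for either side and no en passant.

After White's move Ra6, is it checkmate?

yes

After Ra6: black king on a3; in check: yes, from the white rook on a6.
King squares — a2: attacked by Ra6; b2: attacked by Nd3; b3: own rook; a4: attacked by Ra6; b4: attacked by Nd3.
Black has no legal moves → checkmate.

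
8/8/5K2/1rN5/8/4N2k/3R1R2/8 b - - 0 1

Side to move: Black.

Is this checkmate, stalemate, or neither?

Black to move; black king on h3.
In check: no.
Legal moves for Black: Rb8, Rb7, Rb6+, Rxc5, Ra5, Rb4, Rb3, Rb2, Rb1, Kh4, Kg3.
Black has 11 legal moves and is not in check → neither.

neither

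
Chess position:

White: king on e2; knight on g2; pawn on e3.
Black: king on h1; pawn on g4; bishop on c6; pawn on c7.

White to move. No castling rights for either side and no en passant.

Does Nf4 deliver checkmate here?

After Nf4: black king on h1; in check: no.
Black is not in check, so this cannot be checkmate.

no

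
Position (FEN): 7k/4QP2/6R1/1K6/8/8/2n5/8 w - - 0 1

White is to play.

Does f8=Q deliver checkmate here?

After f8=Q: black king on h8; in check: yes, from the white queen on f8.
King squares — g7: attacked by Rg6; h7: attacked by Qe7; g8: attacked by Rg6.
Black has no legal moves → checkmate.

yes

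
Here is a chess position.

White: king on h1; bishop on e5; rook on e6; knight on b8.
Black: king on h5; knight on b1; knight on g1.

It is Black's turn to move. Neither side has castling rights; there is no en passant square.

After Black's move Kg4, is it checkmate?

After Kg4: white king on h1; in check: no.
White is not in check, so this cannot be checkmate.

no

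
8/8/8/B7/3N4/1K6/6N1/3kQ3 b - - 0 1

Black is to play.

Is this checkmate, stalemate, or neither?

Black to move; black king on d1.
In check: yes, from the white queen on e1.
King squares — c1: attacked by Qe1; e1: attacked by Ng2; c2: attacked by Kb3; d2: attacked by Qe1; e2: attacked by Qe1.
Legal moves for Black: none.
In check with no legal moves → checkmate.

checkmate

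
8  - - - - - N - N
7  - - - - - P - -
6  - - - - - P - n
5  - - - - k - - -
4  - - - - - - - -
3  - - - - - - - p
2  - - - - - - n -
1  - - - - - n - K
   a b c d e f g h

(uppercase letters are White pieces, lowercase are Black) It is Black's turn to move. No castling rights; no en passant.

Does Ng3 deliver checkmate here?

After Ng3: white king on h1; in check: yes, from the black knight on g3.
White has 2 legal replies: Kh2, Kg1.
In check but a legal move exists → not checkmate.

no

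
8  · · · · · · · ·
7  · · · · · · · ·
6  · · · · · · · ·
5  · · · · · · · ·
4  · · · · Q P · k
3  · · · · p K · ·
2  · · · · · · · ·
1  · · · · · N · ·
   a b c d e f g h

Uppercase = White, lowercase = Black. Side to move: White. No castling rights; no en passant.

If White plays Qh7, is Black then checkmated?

yes

After Qh7: black king on h4; in check: yes, from the white queen on h7.
King squares — g3: attacked by Nf1; h3: attacked by Qh7; g4: attacked by Kf3; g5: attacked by Pf4; h5: attacked by Qh7.
Black has no legal moves → checkmate.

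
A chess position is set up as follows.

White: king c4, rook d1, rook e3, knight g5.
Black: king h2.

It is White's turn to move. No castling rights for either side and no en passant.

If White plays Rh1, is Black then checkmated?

After Rh1: black king on h2; in check: yes, from the white rook on h1.
Black has 2 legal replies: Kg2, Kxh1.
In check but a legal move exists → not checkmate.

no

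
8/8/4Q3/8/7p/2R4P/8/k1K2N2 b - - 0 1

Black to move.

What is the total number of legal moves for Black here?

0

Black to move; king on a1.
In check: no.
Legal moves: none.
Count: 0.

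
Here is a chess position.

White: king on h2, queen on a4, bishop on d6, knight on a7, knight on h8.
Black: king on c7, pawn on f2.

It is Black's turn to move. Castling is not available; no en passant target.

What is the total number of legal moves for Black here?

4

Black to move; king on c7.
In check: yes, from the white bishop on d6.
Legal moves: Kd8, Kb7, Kxd6, Kb6.
Count: 4.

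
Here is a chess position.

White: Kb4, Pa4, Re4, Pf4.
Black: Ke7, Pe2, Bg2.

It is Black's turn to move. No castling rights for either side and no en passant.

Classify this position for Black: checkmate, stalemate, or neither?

neither

Black to move; black king on e7.
In check: yes, from the white rook on e4.
Legal moves for Black: Kf8, Kd8, Kf7, Kd7, Kf6, Kd6, Bxe4.
Black is in check but has 7 legal moves → neither.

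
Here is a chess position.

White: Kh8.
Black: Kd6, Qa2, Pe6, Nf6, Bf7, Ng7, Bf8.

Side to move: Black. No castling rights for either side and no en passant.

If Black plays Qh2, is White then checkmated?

After Qh2: white king on h8; in check: yes, from the black queen on h2.
King squares — g7: attacked by Bf8; h7: attacked by Qh2; g8: attacked by Nf6.
White has no legal moves → checkmate.

yes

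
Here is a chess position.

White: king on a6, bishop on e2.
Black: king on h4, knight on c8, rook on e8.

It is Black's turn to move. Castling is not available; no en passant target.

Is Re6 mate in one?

no

After Re6: white king on a6; in check: yes, from the black rook on e6.
White has 3 legal replies: Kb7, Kb5, Ka5.
In check but a legal move exists → not checkmate.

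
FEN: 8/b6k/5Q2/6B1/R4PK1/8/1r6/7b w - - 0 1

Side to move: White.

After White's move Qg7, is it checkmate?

no

After Qg7: black king on h7; in check: yes, from the white queen on g7.
Black has 1 legal reply: Kxg7.
In check but a legal move exists → not checkmate.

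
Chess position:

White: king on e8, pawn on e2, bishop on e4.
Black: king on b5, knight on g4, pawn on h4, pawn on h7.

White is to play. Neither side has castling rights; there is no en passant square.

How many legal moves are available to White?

19

White to move; king on e8.
In check: no.
Legal moves: Kf8, Kd8, Kf7, Ke7, Kd7, Ba8, Bxh7, Bb7, Bg6, Bc6+, Bf5, Bd5, Bf3, Bd3+, Bg2, Bc2, Bh1, Bb1, e3.
Count: 19.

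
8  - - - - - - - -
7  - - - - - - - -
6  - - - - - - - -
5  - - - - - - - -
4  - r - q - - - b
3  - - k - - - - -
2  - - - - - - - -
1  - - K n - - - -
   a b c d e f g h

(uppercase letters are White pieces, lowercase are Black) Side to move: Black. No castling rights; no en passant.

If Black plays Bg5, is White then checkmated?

After Bg5: white king on c1; in check: yes, from the black bishop on g5.
King squares — b1: attacked by Rb4; d1: attacked by Qd4; b2: attacked by Nd1; c2: attacked by Kc3; d2: attacked by Kc3.
White has no legal moves → checkmate.

yes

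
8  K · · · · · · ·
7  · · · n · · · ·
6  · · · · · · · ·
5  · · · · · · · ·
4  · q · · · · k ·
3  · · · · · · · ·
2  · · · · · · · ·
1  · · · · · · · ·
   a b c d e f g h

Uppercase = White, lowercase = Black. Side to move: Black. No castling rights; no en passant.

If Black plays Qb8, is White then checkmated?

yes

After Qb8: white king on a8; in check: yes, from the black queen on b8.
King squares — a7: attacked by Qb8; b7: attacked by Qb8; b8: attacked by Nd7.
White has no legal moves → checkmate.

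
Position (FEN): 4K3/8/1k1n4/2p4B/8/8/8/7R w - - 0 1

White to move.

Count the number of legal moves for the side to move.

White to move; king on e8.
In check: yes, from the black knight on d6.
Legal moves: Kf8, Kd8, Ke7, Kd7.
Count: 4.

4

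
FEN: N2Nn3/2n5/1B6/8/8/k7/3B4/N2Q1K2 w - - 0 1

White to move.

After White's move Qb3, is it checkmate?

After Qb3: black king on a3; in check: yes, from the white queen on b3.
King squares — a2: attacked by Qb3; b2: attacked by Qb3; b3: attacked by Na1; a4: attacked by Qb3; b4: attacked by Bd2.
Black has no legal moves → checkmate.

yes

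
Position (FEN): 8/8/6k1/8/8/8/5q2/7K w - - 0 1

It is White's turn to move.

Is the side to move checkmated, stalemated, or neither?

White to move; white king on h1.
In check: no.
King squares — g1: attacked by Qf2; g2: attacked by Qf2; h2: attacked by Qf2.
Legal moves for White: none.
Not in check and no legal moves → stalemate.

stalemate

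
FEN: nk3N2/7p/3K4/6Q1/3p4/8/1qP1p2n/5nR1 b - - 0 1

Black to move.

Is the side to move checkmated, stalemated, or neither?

Black to move; black king on b8.
In check: no.
Legal moves for Black include: Kc8, Kb7, Ka7, Nc7, Nb6, Ng4, Nf3, Qb7, Qb6+, Qb5, Qb4+, Qc3, Qb3, Qa3+, Qxc2, Qa2, Qc1, Qb1, ... (list truncated; more exist).
Black has legal moves and is not in check → neither.

neither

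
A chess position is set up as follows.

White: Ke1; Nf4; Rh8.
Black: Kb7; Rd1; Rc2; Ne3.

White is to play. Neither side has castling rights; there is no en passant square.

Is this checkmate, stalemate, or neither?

checkmate

White to move; white king on e1.
In check: yes, from the black rook on d1.
King squares — d1: attacked by Ne3; f1: attacked by Rd1; d2: attacked by Rd1; e2: attacked by Rc2; f2: attacked by Rc2.
Legal moves for White: none.
In check with no legal moves → checkmate.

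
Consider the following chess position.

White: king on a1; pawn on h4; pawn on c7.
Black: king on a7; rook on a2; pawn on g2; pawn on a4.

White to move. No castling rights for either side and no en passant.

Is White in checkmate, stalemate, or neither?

neither

White to move; white king on a1.
In check: yes, from the black rook on a2.
King squares — b1: available; a2: available; b2: attacked by Ra2.
Legal moves for White: Kxa2, Kb1.
White is in check but has 2 legal moves → neither.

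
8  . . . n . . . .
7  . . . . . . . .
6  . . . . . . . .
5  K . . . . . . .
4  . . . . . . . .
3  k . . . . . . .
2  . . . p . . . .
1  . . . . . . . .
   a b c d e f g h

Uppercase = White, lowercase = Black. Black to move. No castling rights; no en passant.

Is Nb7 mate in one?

no

After Nb7: white king on a5; in check: yes, from the black knight on b7.
White has 3 legal replies: Kb6, Ka6, Kb5.
In check but a legal move exists → not checkmate.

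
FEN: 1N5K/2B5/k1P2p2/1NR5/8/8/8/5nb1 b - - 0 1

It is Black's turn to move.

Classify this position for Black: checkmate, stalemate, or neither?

Black to move; black king on a6.
In check: yes, from the white knight on b8.
King squares — a5: attacked by Bc7; b5: attacked by Rc5; b6: attacked by Bc7; a7: attacked by Nb5; b7: attacked by Pc6.
Legal moves for Black: none.
In check with no legal moves → checkmate.

checkmate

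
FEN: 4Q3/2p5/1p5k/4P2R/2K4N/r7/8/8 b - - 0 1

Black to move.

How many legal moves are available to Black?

Black to move; king on h6.
In check: yes, from the white rook on h5.
Legal moves: Kg7.
Count: 1.

1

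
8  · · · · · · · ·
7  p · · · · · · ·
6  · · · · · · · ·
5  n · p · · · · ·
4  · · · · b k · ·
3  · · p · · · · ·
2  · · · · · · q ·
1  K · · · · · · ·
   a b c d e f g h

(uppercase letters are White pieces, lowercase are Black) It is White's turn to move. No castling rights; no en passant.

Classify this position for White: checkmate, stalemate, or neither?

White to move; white king on a1.
In check: no.
King squares — b1: attacked by Be4; a2: attacked by Qg2; b2: attacked by Qg2.
Legal moves for White: none.
Not in check and no legal moves → stalemate.

stalemate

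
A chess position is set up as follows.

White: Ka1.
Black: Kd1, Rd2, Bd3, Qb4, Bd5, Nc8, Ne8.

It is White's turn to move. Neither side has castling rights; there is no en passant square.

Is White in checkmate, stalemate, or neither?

stalemate

White to move; white king on a1.
In check: no.
King squares — b1: attacked by Bd3; a2: attacked by Rd2; b2: attacked by Rd2.
Legal moves for White: none.
Not in check and no legal moves → stalemate.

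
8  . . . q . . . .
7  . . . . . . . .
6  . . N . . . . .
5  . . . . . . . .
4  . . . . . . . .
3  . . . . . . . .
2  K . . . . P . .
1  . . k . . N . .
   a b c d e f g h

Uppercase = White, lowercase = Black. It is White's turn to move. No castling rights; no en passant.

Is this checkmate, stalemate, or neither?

neither

White to move; white king on a2.
In check: no.
Legal moves for White: Nxd8, Nb8, Ne7, Na7, Ne5, Na5, Nd4, Nb4, Kb3, Ka3, Ka1, Ng3, Ne3, Nh2, Nd2, f3, f4.
White has 17 legal moves and is not in check → neither.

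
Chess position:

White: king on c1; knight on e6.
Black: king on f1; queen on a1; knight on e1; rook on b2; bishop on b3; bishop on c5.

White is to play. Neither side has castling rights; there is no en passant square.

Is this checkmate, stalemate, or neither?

White to move; white king on c1.
In check: yes, from the black queen on a1.
King squares — b1: attacked by Qa1; d1: attacked by Qa1; b2: attacked by Qa1; c2: attacked by Ne1; d2: attacked by Rb2.
Legal moves for White: none.
In check with no legal moves → checkmate.

checkmate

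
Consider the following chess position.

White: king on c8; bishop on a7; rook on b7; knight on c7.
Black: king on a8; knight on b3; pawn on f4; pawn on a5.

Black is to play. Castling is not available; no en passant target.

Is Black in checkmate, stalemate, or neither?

Black to move; black king on a8.
In check: yes, from the white knight on c7.
King squares — a7: attacked by Rb7; b7: attacked by Kc8; b8: attacked by Ba7.
Legal moves for Black: none.
In check with no legal moves → checkmate.

checkmate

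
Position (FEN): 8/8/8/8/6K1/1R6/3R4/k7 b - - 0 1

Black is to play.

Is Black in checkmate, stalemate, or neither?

stalemate

Black to move; black king on a1.
In check: no.
King squares — b1: attacked by Rb3; a2: attacked by Rd2; b2: attacked by Rd2.
Legal moves for Black: none.
Not in check and no legal moves → stalemate.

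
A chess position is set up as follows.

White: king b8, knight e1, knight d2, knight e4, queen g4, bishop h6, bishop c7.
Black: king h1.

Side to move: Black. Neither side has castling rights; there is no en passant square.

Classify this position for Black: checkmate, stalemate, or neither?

stalemate

Black to move; black king on h1.
In check: no.
King squares — g1: attacked by Qg4; g2: attacked by Ne1; h2: attacked by Bc7.
Legal moves for Black: none.
Not in check and no legal moves → stalemate.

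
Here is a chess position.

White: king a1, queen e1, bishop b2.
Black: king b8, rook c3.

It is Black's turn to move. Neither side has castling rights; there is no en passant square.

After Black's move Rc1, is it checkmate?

no

After Rc1: white king on a1; in check: yes, from the black rook on c1.
White has 3 legal replies: Ka2, Bxc1, Qxc1.
In check but a legal move exists → not checkmate.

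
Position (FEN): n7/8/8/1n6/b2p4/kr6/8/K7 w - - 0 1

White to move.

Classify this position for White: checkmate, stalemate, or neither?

stalemate

White to move; white king on a1.
In check: no.
King squares — b1: attacked by Rb3; a2: attacked by Ka3; b2: attacked by Ka3.
Legal moves for White: none.
Not in check and no legal moves → stalemate.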